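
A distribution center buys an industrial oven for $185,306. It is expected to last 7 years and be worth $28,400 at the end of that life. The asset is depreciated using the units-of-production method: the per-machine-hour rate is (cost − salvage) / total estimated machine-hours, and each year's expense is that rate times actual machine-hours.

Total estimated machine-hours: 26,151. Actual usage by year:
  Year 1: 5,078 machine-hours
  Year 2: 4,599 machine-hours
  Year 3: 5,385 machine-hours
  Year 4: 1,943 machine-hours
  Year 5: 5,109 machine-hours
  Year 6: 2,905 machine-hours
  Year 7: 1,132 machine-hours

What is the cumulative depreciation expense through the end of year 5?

$132,684

Depreciable base = $185,306 − $28,400 = $156,906.
Rate = $156,906 / 26,151 machine-hours = $6 per machine-hour.
Year 1: 5,078 × $6 = $30,468. Book value $154,838.
Year 2: 4,599 × $6 = $27,594. Book value $127,244.
Year 3: 5,385 × $6 = $32,310. Book value $94,934.
Year 4: 1,943 × $6 = $11,658. Book value $83,276.
Year 5: 5,109 × $6 = $30,654. Book value $52,622.
Accumulated through year 5 = $185,306 − $52,622 = $132,684.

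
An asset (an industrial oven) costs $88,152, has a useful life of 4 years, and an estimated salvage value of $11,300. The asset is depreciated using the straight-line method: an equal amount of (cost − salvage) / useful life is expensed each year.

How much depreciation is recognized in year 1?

$19,213

Depreciable base = $88,152 − $11,300 = $76,852.
Annual expense = $76,852 / 4 = $19,213.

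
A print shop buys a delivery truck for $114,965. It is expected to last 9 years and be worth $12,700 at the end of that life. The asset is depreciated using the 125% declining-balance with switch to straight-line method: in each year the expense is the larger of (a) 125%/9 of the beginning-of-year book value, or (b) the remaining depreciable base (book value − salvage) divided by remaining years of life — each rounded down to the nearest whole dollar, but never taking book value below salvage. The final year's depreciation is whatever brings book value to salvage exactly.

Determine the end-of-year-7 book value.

$32,906

Depreciable base = $114,965 − $12,700 = $102,265.
Year 1: DB = ⌊$114,965 × 125%/9⌋ = $15,967; SL = ⌊$102,265/9⌋ = $11,362 → take DB $15,967. Book value $98,998.
Year 2: DB = ⌊$98,998 × 125%/9⌋ = $13,749; SL = ⌊$86,298/8⌋ = $10,787 → take DB $13,749. Book value $85,249.
Year 3: DB = ⌊$85,249 × 125%/9⌋ = $11,840; SL = ⌊$72,549/7⌋ = $10,364 → take DB $11,840. Book value $73,409.
Year 4: DB = ⌊$73,409 × 125%/9⌋ = $10,195; SL = ⌊$60,709/6⌋ = $10,118 → take DB $10,195. Book value $63,214.
Year 5: DB = ⌊$63,214 × 125%/9⌋ = $8,779; SL = ⌊$50,514/5⌋ = $10,102 → take SL $10,102. Book value $53,112.
Year 6: DB = ⌊$53,112 × 125%/9⌋ = $7,376; SL = ⌊$40,412/4⌋ = $10,103 → take SL $10,103. Book value $43,009.
Year 7: DB = ⌊$43,009 × 125%/9⌋ = $5,973; SL = ⌊$30,309/3⌋ = $10,103 → take SL $10,103. Book value $32,906.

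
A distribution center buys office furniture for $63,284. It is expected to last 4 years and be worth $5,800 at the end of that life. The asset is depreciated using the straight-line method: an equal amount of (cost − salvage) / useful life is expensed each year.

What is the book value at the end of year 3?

Depreciable base = $63,284 − $5,800 = $57,484.
Annual expense = $57,484 / 4 = $14,371.
End of year 1: book value $48,913.
End of year 2: book value $34,542.
End of year 3: book value $20,171.

$20,171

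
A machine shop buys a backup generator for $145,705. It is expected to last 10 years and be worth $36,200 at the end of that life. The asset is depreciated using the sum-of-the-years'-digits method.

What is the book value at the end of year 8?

Depreciable base = $145,705 − $36,200 = $109,505.
Sum of the years' digits = 10+9+8+7+6+5+4+3+2+1 = 55.
Year 1: $109,505 × 10/55 = $19,910. Book value $125,795.
Year 2: $109,505 × 9/55 = $17,919. Book value $107,876.
Year 3: $109,505 × 8/55 = $15,928. Book value $91,948.
Year 4: $109,505 × 7/55 = $13,937. Book value $78,011.
Year 5: $109,505 × 6/55 = $11,946. Book value $66,065.
Year 6: $109,505 × 5/55 = $9,955. Book value $56,110.
Year 7: $109,505 × 4/55 = $7,964. Book value $48,146.
Year 8: $109,505 × 3/55 = $5,973. Book value $42,173.

$42,173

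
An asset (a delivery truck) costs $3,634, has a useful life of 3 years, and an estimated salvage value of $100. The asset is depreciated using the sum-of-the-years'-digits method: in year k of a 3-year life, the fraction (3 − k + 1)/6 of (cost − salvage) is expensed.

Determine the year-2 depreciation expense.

$1,178

Depreciable base = $3,634 − $100 = $3,534.
Sum of the years' digits = 3+2+1 = 6.
Year 1: $3,534 × 3/6 = $1,767. Book value $1,867.
Year 2: $3,534 × 2/6 = $1,178. Book value $689.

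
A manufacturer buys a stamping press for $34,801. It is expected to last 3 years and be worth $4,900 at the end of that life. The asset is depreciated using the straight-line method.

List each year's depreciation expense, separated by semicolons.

Depreciable base = $34,801 − $4,900 = $29,901.
Annual expense = $29,901 / 3 = $9,967.
End of year 1: book value $24,834.
End of year 2: book value $14,867.
End of year 3: book value $4,900.

$9,967; $9,967; $9,967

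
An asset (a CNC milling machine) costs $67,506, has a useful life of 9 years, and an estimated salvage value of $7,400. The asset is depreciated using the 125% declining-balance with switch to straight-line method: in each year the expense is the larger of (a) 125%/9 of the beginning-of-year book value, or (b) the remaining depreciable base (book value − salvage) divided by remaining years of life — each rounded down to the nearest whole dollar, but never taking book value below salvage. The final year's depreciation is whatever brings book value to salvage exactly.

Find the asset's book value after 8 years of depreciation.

$13,344

Depreciable base = $67,506 − $7,400 = $60,106.
Year 1: DB = ⌊$67,506 × 125%/9⌋ = $9,375; SL = ⌊$60,106/9⌋ = $6,678 → take DB $9,375. Book value $58,131.
Year 2: DB = ⌊$58,131 × 125%/9⌋ = $8,073; SL = ⌊$50,731/8⌋ = $6,341 → take DB $8,073. Book value $50,058.
Year 3: DB = ⌊$50,058 × 125%/9⌋ = $6,952; SL = ⌊$42,658/7⌋ = $6,094 → take DB $6,952. Book value $43,106.
Year 4: DB = ⌊$43,106 × 125%/9⌋ = $5,986; SL = ⌊$35,706/6⌋ = $5,951 → take DB $5,986. Book value $37,120.
Year 5: DB = ⌊$37,120 × 125%/9⌋ = $5,155; SL = ⌊$29,720/5⌋ = $5,944 → take SL $5,944. Book value $31,176.
Year 6: DB = ⌊$31,176 × 125%/9⌋ = $4,330; SL = ⌊$23,776/4⌋ = $5,944 → take SL $5,944. Book value $25,232.
Year 7: DB = ⌊$25,232 × 125%/9⌋ = $3,504; SL = ⌊$17,832/3⌋ = $5,944 → take SL $5,944. Book value $19,288.
Year 8: DB = ⌊$19,288 × 125%/9⌋ = $2,678; SL = ⌊$11,888/2⌋ = $5,944 → take SL $5,944. Book value $13,344.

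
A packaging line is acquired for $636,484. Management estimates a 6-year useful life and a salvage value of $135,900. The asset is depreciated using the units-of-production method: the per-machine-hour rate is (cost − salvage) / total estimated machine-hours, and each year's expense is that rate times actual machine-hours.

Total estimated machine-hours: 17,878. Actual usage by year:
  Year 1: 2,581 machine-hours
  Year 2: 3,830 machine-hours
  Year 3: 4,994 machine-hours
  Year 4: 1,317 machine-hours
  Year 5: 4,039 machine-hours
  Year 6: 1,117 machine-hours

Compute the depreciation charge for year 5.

Depreciable base = $636,484 − $135,900 = $500,584.
Rate = $500,584 / 17,878 machine-hours = $28 per machine-hour.
Year 1: 2,581 × $28 = $72,268. Book value $564,216.
Year 2: 3,830 × $28 = $107,240. Book value $456,976.
Year 3: 4,994 × $28 = $139,832. Book value $317,144.
Year 4: 1,317 × $28 = $36,876. Book value $280,268.
Year 5: 4,039 × $28 = $113,092. Book value $167,176.

$113,092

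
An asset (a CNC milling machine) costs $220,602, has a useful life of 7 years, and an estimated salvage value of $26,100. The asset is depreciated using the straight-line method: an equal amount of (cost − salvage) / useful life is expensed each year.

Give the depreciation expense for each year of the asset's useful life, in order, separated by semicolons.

$27,786; $27,786; $27,786; $27,786; $27,786; $27,786; $27,786

Depreciable base = $220,602 − $26,100 = $194,502.
Annual expense = $194,502 / 7 = $27,786.
End of year 1: book value $192,816.
End of year 2: book value $165,030.
End of year 3: book value $137,244.
End of year 4: book value $109,458.
End of year 5: book value $81,672.
End of year 6: book value $53,886.
End of year 7: book value $26,100.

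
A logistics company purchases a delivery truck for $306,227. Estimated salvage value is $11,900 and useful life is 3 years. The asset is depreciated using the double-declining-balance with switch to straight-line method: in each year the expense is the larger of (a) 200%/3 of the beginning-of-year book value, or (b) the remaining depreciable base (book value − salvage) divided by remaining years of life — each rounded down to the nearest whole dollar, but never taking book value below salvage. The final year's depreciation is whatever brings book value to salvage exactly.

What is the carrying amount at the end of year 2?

$34,026

Depreciable base = $306,227 − $11,900 = $294,327.
Year 1: DB = ⌊$306,227 × 200%/3⌋ = $204,151; SL = ⌊$294,327/3⌋ = $98,109 → take DB $204,151. Book value $102,076.
Year 2: DB = ⌊$102,076 × 200%/3⌋ = $68,050; SL = ⌊$90,176/2⌋ = $45,088 → take DB $68,050. Book value $34,026.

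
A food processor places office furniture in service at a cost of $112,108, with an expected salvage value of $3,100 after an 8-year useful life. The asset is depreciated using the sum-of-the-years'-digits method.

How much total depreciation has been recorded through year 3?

$63,588

Depreciable base = $112,108 − $3,100 = $109,008.
Sum of the years' digits = 8+7+6+5+4+3+2+1 = 36.
Year 1: $109,008 × 8/36 = $24,224. Book value $87,884.
Year 2: $109,008 × 7/36 = $21,196. Book value $66,688.
Year 3: $109,008 × 6/36 = $18,168. Book value $48,520.
Accumulated through year 3 = $112,108 − $48,520 = $63,588.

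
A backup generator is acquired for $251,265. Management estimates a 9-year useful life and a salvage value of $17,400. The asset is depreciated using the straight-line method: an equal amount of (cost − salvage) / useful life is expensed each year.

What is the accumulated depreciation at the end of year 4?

$103,940

Depreciable base = $251,265 − $17,400 = $233,865.
Annual expense = $233,865 / 9 = $25,985.
End of year 1: book value $225,280.
End of year 2: book value $199,295.
End of year 3: book value $173,310.
End of year 4: book value $147,325.
Accumulated through year 4 = $251,265 − $147,325 = $103,940.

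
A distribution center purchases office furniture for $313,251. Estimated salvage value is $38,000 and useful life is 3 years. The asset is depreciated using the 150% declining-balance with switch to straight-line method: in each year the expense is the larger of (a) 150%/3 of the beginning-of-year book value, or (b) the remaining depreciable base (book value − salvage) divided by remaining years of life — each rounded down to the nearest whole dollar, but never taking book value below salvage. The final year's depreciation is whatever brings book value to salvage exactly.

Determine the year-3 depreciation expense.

Depreciable base = $313,251 − $38,000 = $275,251.
Year 1: DB = ⌊$313,251 × 150%/3⌋ = $156,625; SL = ⌊$275,251/3⌋ = $91,750 → take DB $156,625. Book value $156,626.
Year 2: DB = ⌊$156,626 × 150%/3⌋ = $78,313; SL = ⌊$118,626/2⌋ = $59,313 → take DB $78,313. Book value $78,313.
Year 3 (final): $78,313 − $38,000 = $40,313. Book value $38,000.

$40,313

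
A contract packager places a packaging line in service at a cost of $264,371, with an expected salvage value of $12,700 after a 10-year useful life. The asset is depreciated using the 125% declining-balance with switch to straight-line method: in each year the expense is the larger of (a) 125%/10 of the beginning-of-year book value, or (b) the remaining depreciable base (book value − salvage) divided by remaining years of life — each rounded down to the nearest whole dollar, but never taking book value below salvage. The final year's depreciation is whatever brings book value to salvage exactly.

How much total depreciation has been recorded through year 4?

Depreciable base = $264,371 − $12,700 = $251,671.
Year 1: DB = ⌊$264,371 × 125%/10⌋ = $33,046; SL = ⌊$251,671/10⌋ = $25,167 → take DB $33,046. Book value $231,325.
Year 2: DB = ⌊$231,325 × 125%/10⌋ = $28,915; SL = ⌊$218,625/9⌋ = $24,291 → take DB $28,915. Book value $202,410.
Year 3: DB = ⌊$202,410 × 125%/10⌋ = $25,301; SL = ⌊$189,710/8⌋ = $23,713 → take DB $25,301. Book value $177,109.
Year 4: DB = ⌊$177,109 × 125%/10⌋ = $22,138; SL = ⌊$164,409/7⌋ = $23,487 → take SL $23,487. Book value $153,622.
Accumulated through year 4 = $264,371 − $153,622 = $110,749.

$110,749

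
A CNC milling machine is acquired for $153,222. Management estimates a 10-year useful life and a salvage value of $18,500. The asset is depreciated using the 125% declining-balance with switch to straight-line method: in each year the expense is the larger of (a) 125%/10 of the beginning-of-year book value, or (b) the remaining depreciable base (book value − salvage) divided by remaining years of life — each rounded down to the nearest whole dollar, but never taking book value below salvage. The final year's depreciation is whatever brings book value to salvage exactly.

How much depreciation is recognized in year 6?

$11,886

Depreciable base = $153,222 − $18,500 = $134,722.
Year 1: DB = ⌊$153,222 × 125%/10⌋ = $19,152; SL = ⌊$134,722/10⌋ = $13,472 → take DB $19,152. Book value $134,070.
Year 2: DB = ⌊$134,070 × 125%/10⌋ = $16,758; SL = ⌊$115,570/9⌋ = $12,841 → take DB $16,758. Book value $117,312.
Year 3: DB = ⌊$117,312 × 125%/10⌋ = $14,664; SL = ⌊$98,812/8⌋ = $12,351 → take DB $14,664. Book value $102,648.
Year 4: DB = ⌊$102,648 × 125%/10⌋ = $12,831; SL = ⌊$84,148/7⌋ = $12,021 → take DB $12,831. Book value $89,817.
Year 5: DB = ⌊$89,817 × 125%/10⌋ = $11,227; SL = ⌊$71,317/6⌋ = $11,886 → take SL $11,886. Book value $77,931.
Year 6: DB = ⌊$77,931 × 125%/10⌋ = $9,741; SL = ⌊$59,431/5⌋ = $11,886 → take SL $11,886. Book value $66,045.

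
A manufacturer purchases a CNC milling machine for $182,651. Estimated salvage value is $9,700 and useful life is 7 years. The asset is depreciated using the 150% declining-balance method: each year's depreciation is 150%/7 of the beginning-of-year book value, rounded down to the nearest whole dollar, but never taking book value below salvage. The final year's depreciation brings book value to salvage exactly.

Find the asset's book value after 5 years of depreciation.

Depreciable base = $182,651 − $9,700 = $172,951.
Year 1: ⌊$182,651 × 150%/7⌋ = $39,139. Book value $143,512.
Year 2: ⌊$143,512 × 150%/7⌋ = $30,752. Book value $112,760.
Year 3: ⌊$112,760 × 150%/7⌋ = $24,162. Book value $88,598.
Year 4: ⌊$88,598 × 150%/7⌋ = $18,985. Book value $69,613.
Year 5: ⌊$69,613 × 150%/7⌋ = $14,917. Book value $54,696.

$54,696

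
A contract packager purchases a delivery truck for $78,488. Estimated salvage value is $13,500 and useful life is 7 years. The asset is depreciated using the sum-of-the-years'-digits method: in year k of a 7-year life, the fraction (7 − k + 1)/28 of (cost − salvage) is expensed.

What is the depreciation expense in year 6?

$4,642

Depreciable base = $78,488 − $13,500 = $64,988.
Sum of the years' digits = 7+6+5+4+3+2+1 = 28.
Year 1: $64,988 × 7/28 = $16,247. Book value $62,241.
Year 2: $64,988 × 6/28 = $13,926. Book value $48,315.
Year 3: $64,988 × 5/28 = $11,605. Book value $36,710.
Year 4: $64,988 × 4/28 = $9,284. Book value $27,426.
Year 5: $64,988 × 3/28 = $6,963. Book value $20,463.
Year 6: $64,988 × 2/28 = $4,642. Book value $15,821.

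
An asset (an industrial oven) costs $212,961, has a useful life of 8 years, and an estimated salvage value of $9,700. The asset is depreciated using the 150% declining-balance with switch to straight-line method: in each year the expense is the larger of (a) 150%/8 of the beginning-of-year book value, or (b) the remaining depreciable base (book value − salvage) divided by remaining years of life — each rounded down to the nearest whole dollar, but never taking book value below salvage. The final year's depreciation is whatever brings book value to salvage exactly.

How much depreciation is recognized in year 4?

Depreciable base = $212,961 − $9,700 = $203,261.
Year 1: DB = ⌊$212,961 × 150%/8⌋ = $39,930; SL = ⌊$203,261/8⌋ = $25,407 → take DB $39,930. Book value $173,031.
Year 2: DB = ⌊$173,031 × 150%/8⌋ = $32,443; SL = ⌊$163,331/7⌋ = $23,333 → take DB $32,443. Book value $140,588.
Year 3: DB = ⌊$140,588 × 150%/8⌋ = $26,360; SL = ⌊$130,888/6⌋ = $21,814 → take DB $26,360. Book value $114,228.
Year 4: DB = ⌊$114,228 × 150%/8⌋ = $21,417; SL = ⌊$104,528/5⌋ = $20,905 → take DB $21,417. Book value $92,811.

$21,417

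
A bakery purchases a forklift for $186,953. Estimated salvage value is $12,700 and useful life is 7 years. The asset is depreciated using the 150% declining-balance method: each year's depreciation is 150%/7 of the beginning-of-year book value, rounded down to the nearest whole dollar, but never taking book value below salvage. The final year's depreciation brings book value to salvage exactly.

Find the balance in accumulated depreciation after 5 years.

$130,969

Depreciable base = $186,953 − $12,700 = $174,253.
Year 1: ⌊$186,953 × 150%/7⌋ = $40,061. Book value $146,892.
Year 2: ⌊$146,892 × 150%/7⌋ = $31,476. Book value $115,416.
Year 3: ⌊$115,416 × 150%/7⌋ = $24,732. Book value $90,684.
Year 4: ⌊$90,684 × 150%/7⌋ = $19,432. Book value $71,252.
Year 5: ⌊$71,252 × 150%/7⌋ = $15,268. Book value $55,984.
Accumulated through year 5 = $186,953 − $55,984 = $130,969.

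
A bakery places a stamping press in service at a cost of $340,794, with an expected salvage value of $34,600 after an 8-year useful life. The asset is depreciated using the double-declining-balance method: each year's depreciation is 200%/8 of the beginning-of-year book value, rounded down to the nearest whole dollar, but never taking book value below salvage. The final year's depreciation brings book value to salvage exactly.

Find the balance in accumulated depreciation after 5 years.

Depreciable base = $340,794 − $34,600 = $306,194.
Year 1: ⌊$340,794 × 200%/8⌋ = $85,198. Book value $255,596.
Year 2: ⌊$255,596 × 200%/8⌋ = $63,899. Book value $191,697.
Year 3: ⌊$191,697 × 200%/8⌋ = $47,924. Book value $143,773.
Year 4: ⌊$143,773 × 200%/8⌋ = $35,943. Book value $107,830.
Year 5: ⌊$107,830 × 200%/8⌋ = $26,957. Book value $80,873.
Accumulated through year 5 = $340,794 − $80,873 = $259,921.

$259,921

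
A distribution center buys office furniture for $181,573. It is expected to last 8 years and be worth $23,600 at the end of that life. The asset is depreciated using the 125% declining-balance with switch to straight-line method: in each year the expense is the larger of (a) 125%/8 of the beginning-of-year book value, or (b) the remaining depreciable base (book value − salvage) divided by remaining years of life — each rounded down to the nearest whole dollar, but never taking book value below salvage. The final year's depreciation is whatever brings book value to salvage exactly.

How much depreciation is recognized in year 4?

$17,093

Depreciable base = $181,573 − $23,600 = $157,973.
Year 1: DB = ⌊$181,573 × 125%/8⌋ = $28,370; SL = ⌊$157,973/8⌋ = $19,746 → take DB $28,370. Book value $153,203.
Year 2: DB = ⌊$153,203 × 125%/8⌋ = $23,937; SL = ⌊$129,603/7⌋ = $18,514 → take DB $23,937. Book value $129,266.
Year 3: DB = ⌊$129,266 × 125%/8⌋ = $20,197; SL = ⌊$105,666/6⌋ = $17,611 → take DB $20,197. Book value $109,069.
Year 4: DB = ⌊$109,069 × 125%/8⌋ = $17,042; SL = ⌊$85,469/5⌋ = $17,093 → take SL $17,093. Book value $91,976.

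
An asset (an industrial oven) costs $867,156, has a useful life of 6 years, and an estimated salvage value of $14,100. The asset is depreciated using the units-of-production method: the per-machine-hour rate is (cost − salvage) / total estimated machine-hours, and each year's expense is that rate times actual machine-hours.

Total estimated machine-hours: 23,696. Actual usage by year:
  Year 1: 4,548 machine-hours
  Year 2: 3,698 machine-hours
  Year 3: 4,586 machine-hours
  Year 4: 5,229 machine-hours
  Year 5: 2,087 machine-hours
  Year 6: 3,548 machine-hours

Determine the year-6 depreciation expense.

Depreciable base = $867,156 − $14,100 = $853,056.
Rate = $853,056 / 23,696 machine-hours = $36 per machine-hour.
Year 1: 4,548 × $36 = $163,728. Book value $703,428.
Year 2: 3,698 × $36 = $133,128. Book value $570,300.
Year 3: 4,586 × $36 = $165,096. Book value $405,204.
Year 4: 5,229 × $36 = $188,244. Book value $216,960.
Year 5: 2,087 × $36 = $75,132. Book value $141,828.
Year 6: 3,548 × $36 = $127,728. Book value $14,100.

$127,728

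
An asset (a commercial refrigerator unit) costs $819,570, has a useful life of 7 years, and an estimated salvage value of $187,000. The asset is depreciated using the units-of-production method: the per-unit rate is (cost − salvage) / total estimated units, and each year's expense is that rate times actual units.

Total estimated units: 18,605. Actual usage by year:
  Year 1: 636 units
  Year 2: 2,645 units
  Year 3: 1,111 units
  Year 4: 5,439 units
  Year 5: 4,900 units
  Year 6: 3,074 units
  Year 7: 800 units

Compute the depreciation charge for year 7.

Depreciable base = $819,570 − $187,000 = $632,570.
Rate = $632,570 / 18,605 units = $34 per unit.
Year 1: 636 × $34 = $21,624. Book value $797,946.
Year 2: 2,645 × $34 = $89,930. Book value $708,016.
Year 3: 1,111 × $34 = $37,774. Book value $670,242.
Year 4: 5,439 × $34 = $184,926. Book value $485,316.
Year 5: 4,900 × $34 = $166,600. Book value $318,716.
Year 6: 3,074 × $34 = $104,516. Book value $214,200.
Year 7: 800 × $34 = $27,200. Book value $187,000.

$27,200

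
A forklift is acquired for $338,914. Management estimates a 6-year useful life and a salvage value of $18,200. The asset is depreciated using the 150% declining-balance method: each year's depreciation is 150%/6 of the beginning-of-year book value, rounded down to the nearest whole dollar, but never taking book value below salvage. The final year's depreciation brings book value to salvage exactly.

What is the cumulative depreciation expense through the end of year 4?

Depreciable base = $338,914 − $18,200 = $320,714.
Year 1: ⌊$338,914 × 150%/6⌋ = $84,728. Book value $254,186.
Year 2: ⌊$254,186 × 150%/6⌋ = $63,546. Book value $190,640.
Year 3: ⌊$190,640 × 150%/6⌋ = $47,660. Book value $142,980.
Year 4: ⌊$142,980 × 150%/6⌋ = $35,745. Book value $107,235.
Accumulated through year 4 = $338,914 − $107,235 = $231,679.

$231,679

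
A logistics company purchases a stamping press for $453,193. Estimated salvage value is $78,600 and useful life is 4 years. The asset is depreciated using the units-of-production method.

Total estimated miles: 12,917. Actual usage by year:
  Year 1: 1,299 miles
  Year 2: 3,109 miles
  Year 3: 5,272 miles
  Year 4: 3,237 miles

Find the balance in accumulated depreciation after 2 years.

Depreciable base = $453,193 − $78,600 = $374,593.
Rate = $374,593 / 12,917 miles = $29 per mile.
Year 1: 1,299 × $29 = $37,671. Book value $415,522.
Year 2: 3,109 × $29 = $90,161. Book value $325,361.
Accumulated through year 2 = $453,193 − $325,361 = $127,832.

$127,832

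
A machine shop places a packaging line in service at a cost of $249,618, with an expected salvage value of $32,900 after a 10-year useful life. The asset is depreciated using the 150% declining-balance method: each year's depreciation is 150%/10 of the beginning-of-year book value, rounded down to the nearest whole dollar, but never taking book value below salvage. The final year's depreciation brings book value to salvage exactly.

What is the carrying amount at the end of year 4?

$130,304

Depreciable base = $249,618 − $32,900 = $216,718.
Year 1: ⌊$249,618 × 150%/10⌋ = $37,442. Book value $212,176.
Year 2: ⌊$212,176 × 150%/10⌋ = $31,826. Book value $180,350.
Year 3: ⌊$180,350 × 150%/10⌋ = $27,052. Book value $153,298.
Year 4: ⌊$153,298 × 150%/10⌋ = $22,994. Book value $130,304.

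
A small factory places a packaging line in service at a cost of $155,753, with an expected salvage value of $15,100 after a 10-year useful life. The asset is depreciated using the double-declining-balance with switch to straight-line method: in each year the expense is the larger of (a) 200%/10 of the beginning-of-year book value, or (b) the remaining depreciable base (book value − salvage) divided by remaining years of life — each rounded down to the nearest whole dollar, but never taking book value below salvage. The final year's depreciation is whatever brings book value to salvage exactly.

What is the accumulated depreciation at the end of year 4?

Depreciable base = $155,753 − $15,100 = $140,653.
Year 1: DB = ⌊$155,753 × 200%/10⌋ = $31,150; SL = ⌊$140,653/10⌋ = $14,065 → take DB $31,150. Book value $124,603.
Year 2: DB = ⌊$124,603 × 200%/10⌋ = $24,920; SL = ⌊$109,503/9⌋ = $12,167 → take DB $24,920. Book value $99,683.
Year 3: DB = ⌊$99,683 × 200%/10⌋ = $19,936; SL = ⌊$84,583/8⌋ = $10,572 → take DB $19,936. Book value $79,747.
Year 4: DB = ⌊$79,747 × 200%/10⌋ = $15,949; SL = ⌊$64,647/7⌋ = $9,235 → take DB $15,949. Book value $63,798.
Accumulated through year 4 = $155,753 − $63,798 = $91,955.

$91,955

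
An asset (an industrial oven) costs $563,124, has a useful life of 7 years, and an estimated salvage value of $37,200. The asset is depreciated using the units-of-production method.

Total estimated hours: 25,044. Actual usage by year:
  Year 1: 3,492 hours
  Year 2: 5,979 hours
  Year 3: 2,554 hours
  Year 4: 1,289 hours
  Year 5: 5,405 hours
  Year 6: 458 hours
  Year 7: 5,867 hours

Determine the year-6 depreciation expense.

$9,618

Depreciable base = $563,124 − $37,200 = $525,924.
Rate = $525,924 / 25,044 hours = $21 per hour.
Year 1: 3,492 × $21 = $73,332. Book value $489,792.
Year 2: 5,979 × $21 = $125,559. Book value $364,233.
Year 3: 2,554 × $21 = $53,634. Book value $310,599.
Year 4: 1,289 × $21 = $27,069. Book value $283,530.
Year 5: 5,405 × $21 = $113,505. Book value $170,025.
Year 6: 458 × $21 = $9,618. Book value $160,407.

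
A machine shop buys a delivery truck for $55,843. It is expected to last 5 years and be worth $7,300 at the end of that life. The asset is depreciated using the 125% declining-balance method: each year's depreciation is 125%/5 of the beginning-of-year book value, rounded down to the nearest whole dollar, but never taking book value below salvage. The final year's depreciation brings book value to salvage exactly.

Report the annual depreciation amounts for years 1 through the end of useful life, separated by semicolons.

Depreciable base = $55,843 − $7,300 = $48,543.
Year 1: ⌊$55,843 × 125%/5⌋ = $13,960. Book value $41,883.
Year 2: ⌊$41,883 × 125%/5⌋ = $10,470. Book value $31,413.
Year 3: ⌊$31,413 × 125%/5⌋ = $7,853. Book value $23,560.
Year 4: ⌊$23,560 × 125%/5⌋ = $5,890. Book value $17,670.
Year 5 (final): $17,670 − $7,300 = $10,370. Book value $7,300.

$13,960; $10,470; $7,853; $5,890; $10,370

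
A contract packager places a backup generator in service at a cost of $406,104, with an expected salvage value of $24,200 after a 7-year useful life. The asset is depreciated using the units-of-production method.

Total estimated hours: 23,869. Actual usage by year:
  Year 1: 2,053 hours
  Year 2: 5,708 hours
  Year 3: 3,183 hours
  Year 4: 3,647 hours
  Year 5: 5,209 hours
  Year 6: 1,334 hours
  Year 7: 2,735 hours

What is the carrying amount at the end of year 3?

Depreciable base = $406,104 − $24,200 = $381,904.
Rate = $381,904 / 23,869 hours = $16 per hour.
Year 1: 2,053 × $16 = $32,848. Book value $373,256.
Year 2: 5,708 × $16 = $91,328. Book value $281,928.
Year 3: 3,183 × $16 = $50,928. Book value $231,000.

$231,000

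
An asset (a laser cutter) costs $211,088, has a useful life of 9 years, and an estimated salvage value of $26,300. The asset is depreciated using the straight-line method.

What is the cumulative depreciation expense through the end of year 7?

$143,724

Depreciable base = $211,088 − $26,300 = $184,788.
Annual expense = $184,788 / 9 = $20,532.
End of year 1: book value $190,556.
End of year 2: book value $170,024.
End of year 3: book value $149,492.
End of year 4: book value $128,960.
End of year 5: book value $108,428.
End of year 6: book value $87,896.
End of year 7: book value $67,364.
Accumulated through year 7 = $211,088 − $67,364 = $143,724.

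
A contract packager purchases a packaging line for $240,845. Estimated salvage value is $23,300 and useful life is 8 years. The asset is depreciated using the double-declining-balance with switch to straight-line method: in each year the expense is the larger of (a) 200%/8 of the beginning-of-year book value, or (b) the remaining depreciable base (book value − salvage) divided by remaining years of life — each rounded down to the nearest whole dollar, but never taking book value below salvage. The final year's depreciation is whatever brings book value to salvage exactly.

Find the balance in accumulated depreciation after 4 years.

$164,639

Depreciable base = $240,845 − $23,300 = $217,545.
Year 1: DB = ⌊$240,845 × 200%/8⌋ = $60,211; SL = ⌊$217,545/8⌋ = $27,193 → take DB $60,211. Book value $180,634.
Year 2: DB = ⌊$180,634 × 200%/8⌋ = $45,158; SL = ⌊$157,334/7⌋ = $22,476 → take DB $45,158. Book value $135,476.
Year 3: DB = ⌊$135,476 × 200%/8⌋ = $33,869; SL = ⌊$112,176/6⌋ = $18,696 → take DB $33,869. Book value $101,607.
Year 4: DB = ⌊$101,607 × 200%/8⌋ = $25,401; SL = ⌊$78,307/5⌋ = $15,661 → take DB $25,401. Book value $76,206.
Accumulated through year 4 = $240,845 − $76,206 = $164,639.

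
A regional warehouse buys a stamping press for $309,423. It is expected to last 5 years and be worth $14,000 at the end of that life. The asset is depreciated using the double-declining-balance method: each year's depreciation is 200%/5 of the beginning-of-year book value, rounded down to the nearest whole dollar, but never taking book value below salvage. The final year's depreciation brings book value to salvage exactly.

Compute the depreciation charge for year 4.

Depreciable base = $309,423 − $14,000 = $295,423.
Year 1: ⌊$309,423 × 200%/5⌋ = $123,769. Book value $185,654.
Year 2: ⌊$185,654 × 200%/5⌋ = $74,261. Book value $111,393.
Year 3: ⌊$111,393 × 200%/5⌋ = $44,557. Book value $66,836.
Year 4: ⌊$66,836 × 200%/5⌋ = $26,734. Book value $40,102.

$26,734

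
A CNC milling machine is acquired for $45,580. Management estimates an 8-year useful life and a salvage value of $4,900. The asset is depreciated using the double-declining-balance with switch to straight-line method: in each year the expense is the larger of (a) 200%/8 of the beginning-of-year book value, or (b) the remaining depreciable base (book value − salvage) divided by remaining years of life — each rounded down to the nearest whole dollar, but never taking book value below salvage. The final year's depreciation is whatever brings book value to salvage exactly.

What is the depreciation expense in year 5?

Depreciable base = $45,580 − $4,900 = $40,680.
Year 1: DB = ⌊$45,580 × 200%/8⌋ = $11,395; SL = ⌊$40,680/8⌋ = $5,085 → take DB $11,395. Book value $34,185.
Year 2: DB = ⌊$34,185 × 200%/8⌋ = $8,546; SL = ⌊$29,285/7⌋ = $4,183 → take DB $8,546. Book value $25,639.
Year 3: DB = ⌊$25,639 × 200%/8⌋ = $6,409; SL = ⌊$20,739/6⌋ = $3,456 → take DB $6,409. Book value $19,230.
Year 4: DB = ⌊$19,230 × 200%/8⌋ = $4,807; SL = ⌊$14,330/5⌋ = $2,866 → take DB $4,807. Book value $14,423.
Year 5: DB = ⌊$14,423 × 200%/8⌋ = $3,605; SL = ⌊$9,523/4⌋ = $2,380 → take DB $3,605. Book value $10,818.

$3,605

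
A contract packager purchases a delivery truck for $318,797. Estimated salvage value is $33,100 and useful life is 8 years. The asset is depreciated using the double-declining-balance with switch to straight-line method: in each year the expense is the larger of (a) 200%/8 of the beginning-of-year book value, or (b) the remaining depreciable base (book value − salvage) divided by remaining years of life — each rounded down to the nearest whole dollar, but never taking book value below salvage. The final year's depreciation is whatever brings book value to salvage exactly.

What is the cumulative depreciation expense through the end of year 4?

$217,927

Depreciable base = $318,797 − $33,100 = $285,697.
Year 1: DB = ⌊$318,797 × 200%/8⌋ = $79,699; SL = ⌊$285,697/8⌋ = $35,712 → take DB $79,699. Book value $239,098.
Year 2: DB = ⌊$239,098 × 200%/8⌋ = $59,774; SL = ⌊$205,998/7⌋ = $29,428 → take DB $59,774. Book value $179,324.
Year 3: DB = ⌊$179,324 × 200%/8⌋ = $44,831; SL = ⌊$146,224/6⌋ = $24,370 → take DB $44,831. Book value $134,493.
Year 4: DB = ⌊$134,493 × 200%/8⌋ = $33,623; SL = ⌊$101,393/5⌋ = $20,278 → take DB $33,623. Book value $100,870.
Accumulated through year 4 = $318,797 − $100,870 = $217,927.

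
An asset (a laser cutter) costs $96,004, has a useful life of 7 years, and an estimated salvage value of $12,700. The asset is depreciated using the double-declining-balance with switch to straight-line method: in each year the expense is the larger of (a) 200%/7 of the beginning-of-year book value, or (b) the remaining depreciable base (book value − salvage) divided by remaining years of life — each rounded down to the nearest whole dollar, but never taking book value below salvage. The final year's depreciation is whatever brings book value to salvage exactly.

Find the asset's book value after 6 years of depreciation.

Depreciable base = $96,004 − $12,700 = $83,304.
Year 1: DB = ⌊$96,004 × 200%/7⌋ = $27,429; SL = ⌊$83,304/7⌋ = $11,900 → take DB $27,429. Book value $68,575.
Year 2: DB = ⌊$68,575 × 200%/7⌋ = $19,592; SL = ⌊$55,875/6⌋ = $9,312 → take DB $19,592. Book value $48,983.
Year 3: DB = ⌊$48,983 × 200%/7⌋ = $13,995; SL = ⌊$36,283/5⌋ = $7,256 → take DB $13,995. Book value $34,988.
Year 4: DB = ⌊$34,988 × 200%/7⌋ = $9,996; SL = ⌊$22,288/4⌋ = $5,572 → take DB $9,996. Book value $24,992.
Year 5: DB = ⌊$24,992 × 200%/7⌋ = $7,140; SL = ⌊$12,292/3⌋ = $4,097 → take DB $7,140. Book value $17,852.
Year 6: DB = ⌊$17,852 × 200%/7⌋ = $5,100; SL = ⌊$5,152/2⌋ = $2,576 → take DB $5,100. Book value $12,752.

$12,752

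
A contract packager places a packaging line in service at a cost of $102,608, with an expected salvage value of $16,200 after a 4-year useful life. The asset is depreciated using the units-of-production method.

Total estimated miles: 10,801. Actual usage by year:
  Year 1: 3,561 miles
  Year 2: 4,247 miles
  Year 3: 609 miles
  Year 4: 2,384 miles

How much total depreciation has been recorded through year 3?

$67,336

Depreciable base = $102,608 − $16,200 = $86,408.
Rate = $86,408 / 10,801 miles = $8 per mile.
Year 1: 3,561 × $8 = $28,488. Book value $74,120.
Year 2: 4,247 × $8 = $33,976. Book value $40,144.
Year 3: 609 × $8 = $4,872. Book value $35,272.
Accumulated through year 3 = $102,608 − $35,272 = $67,336.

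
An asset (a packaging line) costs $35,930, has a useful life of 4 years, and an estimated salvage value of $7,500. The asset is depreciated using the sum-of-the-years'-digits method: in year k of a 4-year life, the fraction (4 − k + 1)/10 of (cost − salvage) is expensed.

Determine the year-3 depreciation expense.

$5,686

Depreciable base = $35,930 − $7,500 = $28,430.
Sum of the years' digits = 4+3+2+1 = 10.
Year 1: $28,430 × 4/10 = $11,372. Book value $24,558.
Year 2: $28,430 × 3/10 = $8,529. Book value $16,029.
Year 3: $28,430 × 2/10 = $5,686. Book value $10,343.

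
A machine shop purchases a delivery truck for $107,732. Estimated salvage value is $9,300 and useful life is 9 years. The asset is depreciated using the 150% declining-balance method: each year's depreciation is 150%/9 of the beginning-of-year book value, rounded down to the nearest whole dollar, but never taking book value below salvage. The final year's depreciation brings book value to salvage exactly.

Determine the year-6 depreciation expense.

$7,216

Depreciable base = $107,732 − $9,300 = $98,432.
Year 1: ⌊$107,732 × 150%/9⌋ = $17,955. Book value $89,777.
Year 2: ⌊$89,777 × 150%/9⌋ = $14,962. Book value $74,815.
Year 3: ⌊$74,815 × 150%/9⌋ = $12,469. Book value $62,346.
Year 4: ⌊$62,346 × 150%/9⌋ = $10,391. Book value $51,955.
Year 5: ⌊$51,955 × 150%/9⌋ = $8,659. Book value $43,296.
Year 6: ⌊$43,296 × 150%/9⌋ = $7,216. Book value $36,080.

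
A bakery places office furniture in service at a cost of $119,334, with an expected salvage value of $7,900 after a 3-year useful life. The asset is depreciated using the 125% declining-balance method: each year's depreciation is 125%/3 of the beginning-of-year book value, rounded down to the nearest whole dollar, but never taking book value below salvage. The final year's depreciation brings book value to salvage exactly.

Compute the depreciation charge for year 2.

$29,005

Depreciable base = $119,334 − $7,900 = $111,434.
Year 1: ⌊$119,334 × 125%/3⌋ = $49,722. Book value $69,612.
Year 2: ⌊$69,612 × 125%/3⌋ = $29,005. Book value $40,607.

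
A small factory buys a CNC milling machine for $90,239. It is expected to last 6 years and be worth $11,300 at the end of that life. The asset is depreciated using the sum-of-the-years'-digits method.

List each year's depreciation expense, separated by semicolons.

$22,554; $18,795; $15,036; $11,277; $7,518; $3,759

Depreciable base = $90,239 − $11,300 = $78,939.
Sum of the years' digits = 6+5+4+3+2+1 = 21.
Year 1: $78,939 × 6/21 = $22,554. Book value $67,685.
Year 2: $78,939 × 5/21 = $18,795. Book value $48,890.
Year 3: $78,939 × 4/21 = $15,036. Book value $33,854.
Year 4: $78,939 × 3/21 = $11,277. Book value $22,577.
Year 5: $78,939 × 2/21 = $7,518. Book value $15,059.
Year 6: $78,939 × 1/21 = $3,759. Book value $11,300.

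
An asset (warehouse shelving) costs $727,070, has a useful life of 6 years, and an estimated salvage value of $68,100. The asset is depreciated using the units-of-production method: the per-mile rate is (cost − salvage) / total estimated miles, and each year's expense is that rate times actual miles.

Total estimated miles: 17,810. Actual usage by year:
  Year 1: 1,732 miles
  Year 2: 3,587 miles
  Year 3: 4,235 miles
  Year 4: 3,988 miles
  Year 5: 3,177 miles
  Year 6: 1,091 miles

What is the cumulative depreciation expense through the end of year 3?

$353,498

Depreciable base = $727,070 − $68,100 = $658,970.
Rate = $658,970 / 17,810 miles = $37 per mile.
Year 1: 1,732 × $37 = $64,084. Book value $662,986.
Year 2: 3,587 × $37 = $132,719. Book value $530,267.
Year 3: 4,235 × $37 = $156,695. Book value $373,572.
Accumulated through year 3 = $727,070 − $373,572 = $353,498.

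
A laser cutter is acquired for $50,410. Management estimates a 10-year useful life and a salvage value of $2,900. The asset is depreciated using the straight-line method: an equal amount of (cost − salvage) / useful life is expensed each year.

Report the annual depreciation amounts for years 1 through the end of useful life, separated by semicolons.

Depreciable base = $50,410 − $2,900 = $47,510.
Annual expense = $47,510 / 10 = $4,751.
End of year 1: book value $45,659.
End of year 2: book value $40,908.
End of year 3: book value $36,157.
End of year 4: book value $31,406.
End of year 5: book value $26,655.
End of year 6: book value $21,904.
End of year 7: book value $17,153.
End of year 8: book value $12,402.
End of year 9: book value $7,651.
End of year 10: book value $2,900.

$4,751; $4,751; $4,751; $4,751; $4,751; $4,751; $4,751; $4,751; $4,751; $4,751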